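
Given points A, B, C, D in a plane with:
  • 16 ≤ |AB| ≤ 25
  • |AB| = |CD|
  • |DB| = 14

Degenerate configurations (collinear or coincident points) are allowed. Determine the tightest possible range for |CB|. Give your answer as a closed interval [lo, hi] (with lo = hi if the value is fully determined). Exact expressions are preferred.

|AB| ∈ [16, 25]
|BD| ∈ {14}
|CD| ∈ [16, 25]
|AD| ∈ [2, 39]
|BC| ∈ [2, 39]
|AC| ∈ [0, 64]

|CB| ∈ [2, 39]  (≈ [2.0000, 39.0000])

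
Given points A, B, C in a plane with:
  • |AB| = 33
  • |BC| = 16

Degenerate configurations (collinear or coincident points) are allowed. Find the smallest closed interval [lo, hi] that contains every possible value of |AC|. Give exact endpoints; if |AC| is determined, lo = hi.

|AC| ∈ [17, 49]  (≈ [17.0000, 49.0000])

|AB| ∈ {33}
|BC| ∈ {16}
|AC| ∈ [17, 49]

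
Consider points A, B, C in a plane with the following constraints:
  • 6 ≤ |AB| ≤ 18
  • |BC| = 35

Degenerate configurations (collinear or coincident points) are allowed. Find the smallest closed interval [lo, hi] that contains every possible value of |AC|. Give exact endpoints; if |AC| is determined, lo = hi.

|AB| ∈ [6, 18]
|BC| ∈ {35}
|AC| ∈ [17, 53]

|AC| ∈ [17, 53]  (≈ [17.0000, 53.0000])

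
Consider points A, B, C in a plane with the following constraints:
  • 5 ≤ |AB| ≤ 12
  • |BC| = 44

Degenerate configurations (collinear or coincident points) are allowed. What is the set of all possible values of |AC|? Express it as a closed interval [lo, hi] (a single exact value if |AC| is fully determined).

|AB| ∈ [5, 12]
|BC| ∈ {44}
|AC| ∈ [32, 56]

|AC| ∈ [32, 56]  (≈ [32.0000, 56.0000])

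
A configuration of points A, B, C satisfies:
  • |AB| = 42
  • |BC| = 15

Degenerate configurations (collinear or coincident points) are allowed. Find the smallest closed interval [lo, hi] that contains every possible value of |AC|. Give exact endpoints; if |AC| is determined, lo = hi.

|AB| ∈ {42}
|BC| ∈ {15}
|AC| ∈ [27, 57]

|AC| ∈ [27, 57]  (≈ [27.0000, 57.0000])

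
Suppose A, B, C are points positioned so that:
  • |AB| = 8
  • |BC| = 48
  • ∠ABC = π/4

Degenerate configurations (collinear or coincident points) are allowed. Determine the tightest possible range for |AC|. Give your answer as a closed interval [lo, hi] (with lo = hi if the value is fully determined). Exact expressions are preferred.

|AB| ∈ {8}
|BC| ∈ {48}
|AC| ∈ {8·√(37 - 6·√(2))}

|AC| = 8·√(37 - 6·√(2))  (≈ 42.7193)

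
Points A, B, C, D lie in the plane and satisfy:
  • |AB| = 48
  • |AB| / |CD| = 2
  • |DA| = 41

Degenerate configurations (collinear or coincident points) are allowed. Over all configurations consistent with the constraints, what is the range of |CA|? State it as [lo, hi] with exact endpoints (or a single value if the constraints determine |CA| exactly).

|AB| ∈ {48}
|AD| ∈ {41}
|CD| ∈ {24}
|BD| ∈ [7, 89]
|AC| ∈ [17, 65]
|BC| ∈ [0, 113]

|CA| ∈ [17, 65]  (≈ [17.0000, 65.0000])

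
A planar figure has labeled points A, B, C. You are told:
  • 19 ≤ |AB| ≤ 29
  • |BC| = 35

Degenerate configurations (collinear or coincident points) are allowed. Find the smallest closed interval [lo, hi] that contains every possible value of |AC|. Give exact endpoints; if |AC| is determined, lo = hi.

|AC| ∈ [6, 64]  (≈ [6.0000, 64.0000])

|AB| ∈ [19, 29]
|BC| ∈ {35}
|AC| ∈ [6, 64]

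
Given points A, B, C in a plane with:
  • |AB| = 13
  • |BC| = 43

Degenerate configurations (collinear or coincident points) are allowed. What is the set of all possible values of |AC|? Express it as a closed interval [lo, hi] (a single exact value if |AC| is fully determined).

|AB| ∈ {13}
|BC| ∈ {43}
|AC| ∈ [30, 56]

|AC| ∈ [30, 56]  (≈ [30.0000, 56.0000])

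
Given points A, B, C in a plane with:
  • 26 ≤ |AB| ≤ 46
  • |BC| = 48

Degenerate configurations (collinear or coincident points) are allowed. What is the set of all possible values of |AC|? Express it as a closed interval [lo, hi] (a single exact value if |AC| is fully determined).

|AB| ∈ [26, 46]
|BC| ∈ {48}
|AC| ∈ [2, 94]

|AC| ∈ [2, 94]  (≈ [2.0000, 94.0000])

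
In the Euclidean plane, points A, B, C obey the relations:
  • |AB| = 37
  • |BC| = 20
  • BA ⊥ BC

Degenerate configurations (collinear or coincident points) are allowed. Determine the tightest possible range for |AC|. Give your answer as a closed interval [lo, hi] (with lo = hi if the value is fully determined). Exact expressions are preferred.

|AB| ∈ {37}
|BC| ∈ {20}
|AC| ∈ {√(1769)}

|AC| = √(1769)  (≈ 42.0595)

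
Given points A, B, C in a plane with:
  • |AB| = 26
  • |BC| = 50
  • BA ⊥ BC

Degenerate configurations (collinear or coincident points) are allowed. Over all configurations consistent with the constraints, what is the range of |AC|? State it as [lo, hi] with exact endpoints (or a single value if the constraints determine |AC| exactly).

|AB| ∈ {26}
|BC| ∈ {50}
|AC| ∈ {2·√(794)}

|AC| = 2·√(794)  (≈ 56.3560)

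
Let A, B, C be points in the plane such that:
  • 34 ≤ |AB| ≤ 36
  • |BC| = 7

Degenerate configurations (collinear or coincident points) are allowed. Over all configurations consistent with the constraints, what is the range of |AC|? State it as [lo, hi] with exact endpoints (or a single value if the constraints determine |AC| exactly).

|AB| ∈ [34, 36]
|BC| ∈ {7}
|AC| ∈ [27, 43]

|AC| ∈ [27, 43]  (≈ [27.0000, 43.0000])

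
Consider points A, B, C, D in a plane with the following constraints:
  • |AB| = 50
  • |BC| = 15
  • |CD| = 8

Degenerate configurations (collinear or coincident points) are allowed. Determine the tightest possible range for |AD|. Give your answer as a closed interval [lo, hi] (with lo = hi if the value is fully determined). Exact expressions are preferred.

|AD| ∈ [27, 73]  (≈ [27.0000, 73.0000])

|AB| ∈ {50}
|BC| ∈ {15}
|CD| ∈ {8}
|AC| ∈ [35, 65]
|BD| ∈ [7, 23]
|AD| ∈ [27, 73]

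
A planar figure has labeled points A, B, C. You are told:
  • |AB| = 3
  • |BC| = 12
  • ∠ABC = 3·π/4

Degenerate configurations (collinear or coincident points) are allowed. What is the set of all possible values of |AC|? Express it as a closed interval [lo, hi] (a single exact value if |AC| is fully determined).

|AC| = 3·√(4·√(2) + 17)  (≈ 14.2798)

|AB| ∈ {3}
|BC| ∈ {12}
|AC| ∈ {3·√(4·√(2) + 17)}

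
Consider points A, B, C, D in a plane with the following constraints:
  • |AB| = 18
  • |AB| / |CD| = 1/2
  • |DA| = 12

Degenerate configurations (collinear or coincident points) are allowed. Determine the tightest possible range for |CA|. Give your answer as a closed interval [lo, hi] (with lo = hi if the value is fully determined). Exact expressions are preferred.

|AB| ∈ {18}
|AD| ∈ {12}
|CD| ∈ {36}
|BD| ∈ [6, 30]
|AC| ∈ [24, 48]
|BC| ∈ [6, 66]

|CA| ∈ [24, 48]  (≈ [24.0000, 48.0000])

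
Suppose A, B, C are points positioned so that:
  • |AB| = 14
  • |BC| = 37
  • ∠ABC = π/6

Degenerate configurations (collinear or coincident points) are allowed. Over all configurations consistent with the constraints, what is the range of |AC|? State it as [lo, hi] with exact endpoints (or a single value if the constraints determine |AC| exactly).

|AC| = √(1565 - 518·√(3))  (≈ 25.8418)

|AB| ∈ {14}
|BC| ∈ {37}
|AC| ∈ {√(1565 - 518·√(3))}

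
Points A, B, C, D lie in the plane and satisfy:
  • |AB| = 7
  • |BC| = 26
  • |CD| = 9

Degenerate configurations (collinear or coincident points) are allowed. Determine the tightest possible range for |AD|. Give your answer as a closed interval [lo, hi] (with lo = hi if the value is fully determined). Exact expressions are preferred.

|AD| ∈ [10, 42]  (≈ [10.0000, 42.0000])

|AB| ∈ {7}
|BC| ∈ {26}
|CD| ∈ {9}
|AC| ∈ [19, 33]
|BD| ∈ [17, 35]
|AD| ∈ [10, 42]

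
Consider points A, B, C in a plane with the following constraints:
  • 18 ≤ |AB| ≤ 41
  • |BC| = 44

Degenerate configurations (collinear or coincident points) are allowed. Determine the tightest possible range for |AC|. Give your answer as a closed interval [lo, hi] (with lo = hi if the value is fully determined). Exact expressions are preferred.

|AC| ∈ [3, 85]  (≈ [3.0000, 85.0000])

|AB| ∈ [18, 41]
|BC| ∈ {44}
|AC| ∈ [3, 85]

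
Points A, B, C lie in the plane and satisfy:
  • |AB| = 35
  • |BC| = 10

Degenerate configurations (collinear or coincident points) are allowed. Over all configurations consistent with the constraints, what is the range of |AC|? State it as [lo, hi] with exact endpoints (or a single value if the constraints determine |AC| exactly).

|AC| ∈ [25, 45]  (≈ [25.0000, 45.0000])

|AB| ∈ {35}
|BC| ∈ {10}
|AC| ∈ [25, 45]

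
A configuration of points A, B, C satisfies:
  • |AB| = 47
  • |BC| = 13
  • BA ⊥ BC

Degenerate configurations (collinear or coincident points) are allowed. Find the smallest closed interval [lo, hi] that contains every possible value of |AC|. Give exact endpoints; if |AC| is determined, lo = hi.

|AC| = √(2378)  (≈ 48.7647)

|AB| ∈ {47}
|BC| ∈ {13}
|AC| ∈ {√(2378)}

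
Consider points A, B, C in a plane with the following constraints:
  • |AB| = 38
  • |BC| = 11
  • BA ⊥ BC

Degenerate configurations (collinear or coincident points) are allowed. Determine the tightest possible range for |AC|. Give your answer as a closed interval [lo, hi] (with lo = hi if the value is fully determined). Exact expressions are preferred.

|AB| ∈ {38}
|BC| ∈ {11}
|AC| ∈ {√(1565)}

|AC| = √(1565)  (≈ 39.5601)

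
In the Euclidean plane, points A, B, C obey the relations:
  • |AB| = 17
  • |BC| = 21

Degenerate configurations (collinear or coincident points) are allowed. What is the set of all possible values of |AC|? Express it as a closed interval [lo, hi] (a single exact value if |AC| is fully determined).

|AB| ∈ {17}
|BC| ∈ {21}
|AC| ∈ [4, 38]

|AC| ∈ [4, 38]  (≈ [4.0000, 38.0000])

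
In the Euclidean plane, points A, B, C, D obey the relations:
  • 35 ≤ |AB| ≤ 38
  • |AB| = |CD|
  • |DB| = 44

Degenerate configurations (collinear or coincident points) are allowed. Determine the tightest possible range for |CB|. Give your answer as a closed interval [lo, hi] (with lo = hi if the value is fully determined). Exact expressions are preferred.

|AB| ∈ [35, 38]
|BD| ∈ {44}
|CD| ∈ [35, 38]
|AD| ∈ [6, 82]
|BC| ∈ [6, 82]
|AC| ∈ [0, 120]

|CB| ∈ [6, 82]  (≈ [6.0000, 82.0000])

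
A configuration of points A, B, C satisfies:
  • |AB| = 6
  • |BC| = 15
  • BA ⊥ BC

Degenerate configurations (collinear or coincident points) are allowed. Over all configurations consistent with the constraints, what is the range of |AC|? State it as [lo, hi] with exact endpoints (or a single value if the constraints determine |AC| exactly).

|AC| = 3·√(29)  (≈ 16.1555)

|AB| ∈ {6}
|BC| ∈ {15}
|AC| ∈ {3·√(29)}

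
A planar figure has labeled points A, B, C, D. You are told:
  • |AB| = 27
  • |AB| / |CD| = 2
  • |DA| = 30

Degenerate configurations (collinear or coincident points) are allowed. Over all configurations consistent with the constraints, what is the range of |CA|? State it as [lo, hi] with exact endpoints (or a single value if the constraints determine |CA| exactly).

|AB| ∈ {27}
|AD| ∈ {30}
|CD| ∈ {27/2}
|BD| ∈ [3, 57]
|AC| ∈ [33/2, 87/2]
|BC| ∈ [0, 141/2]

|CA| ∈ [33/2, 87/2]  (≈ [16.5000, 43.5000])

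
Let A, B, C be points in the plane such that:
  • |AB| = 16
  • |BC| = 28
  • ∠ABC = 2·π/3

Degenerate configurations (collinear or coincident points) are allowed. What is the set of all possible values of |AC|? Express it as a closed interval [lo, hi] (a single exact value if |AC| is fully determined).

|AC| = 4·√(93)  (≈ 38.5746)

|AB| ∈ {16}
|BC| ∈ {28}
|AC| ∈ {4·√(93)}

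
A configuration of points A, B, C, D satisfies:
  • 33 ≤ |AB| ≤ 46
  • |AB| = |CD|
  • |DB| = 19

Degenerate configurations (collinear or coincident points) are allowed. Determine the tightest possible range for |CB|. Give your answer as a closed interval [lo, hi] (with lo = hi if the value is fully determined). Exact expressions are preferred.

|CB| ∈ [14, 65]  (≈ [14.0000, 65.0000])

|AB| ∈ [33, 46]
|BD| ∈ {19}
|CD| ∈ [33, 46]
|AD| ∈ [14, 65]
|BC| ∈ [14, 65]
|AC| ∈ [0, 111]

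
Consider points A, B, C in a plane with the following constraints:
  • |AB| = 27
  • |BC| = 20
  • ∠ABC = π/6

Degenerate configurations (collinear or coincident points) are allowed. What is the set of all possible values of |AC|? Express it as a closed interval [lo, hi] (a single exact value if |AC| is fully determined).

|AC| = √(1129 - 540·√(3))  (≈ 13.9173)

|AB| ∈ {27}
|BC| ∈ {20}
|AC| ∈ {√(1129 - 540·√(3))}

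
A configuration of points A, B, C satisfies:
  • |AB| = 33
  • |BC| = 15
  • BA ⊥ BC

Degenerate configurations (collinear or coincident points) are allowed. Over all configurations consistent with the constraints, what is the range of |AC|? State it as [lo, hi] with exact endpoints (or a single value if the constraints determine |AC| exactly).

|AB| ∈ {33}
|BC| ∈ {15}
|AC| ∈ {3·√(146)}

|AC| = 3·√(146)  (≈ 36.2491)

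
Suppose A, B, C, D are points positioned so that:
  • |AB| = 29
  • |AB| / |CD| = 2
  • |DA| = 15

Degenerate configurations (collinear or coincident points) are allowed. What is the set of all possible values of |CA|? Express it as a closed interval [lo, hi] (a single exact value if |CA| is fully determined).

|CA| ∈ [1/2, 59/2]  (≈ [0.5000, 29.5000])

|AB| ∈ {29}
|AD| ∈ {15}
|CD| ∈ {29/2}
|BD| ∈ [14, 44]
|AC| ∈ [1/2, 59/2]
|BC| ∈ [0, 117/2]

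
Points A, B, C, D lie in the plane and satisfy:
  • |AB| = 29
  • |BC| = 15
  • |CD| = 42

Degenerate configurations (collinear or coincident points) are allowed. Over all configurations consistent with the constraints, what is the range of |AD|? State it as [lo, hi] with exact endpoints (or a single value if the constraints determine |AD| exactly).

|AB| ∈ {29}
|BC| ∈ {15}
|CD| ∈ {42}
|AC| ∈ [14, 44]
|BD| ∈ [27, 57]
|AD| ∈ [0, 86]

|AD| ∈ [0, 86]  (≈ [0.0000, 86.0000])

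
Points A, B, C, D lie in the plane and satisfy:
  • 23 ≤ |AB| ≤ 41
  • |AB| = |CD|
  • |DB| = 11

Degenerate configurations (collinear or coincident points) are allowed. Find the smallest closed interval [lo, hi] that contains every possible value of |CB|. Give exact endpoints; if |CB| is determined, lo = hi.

|CB| ∈ [12, 52]  (≈ [12.0000, 52.0000])

|AB| ∈ [23, 41]
|BD| ∈ {11}
|CD| ∈ [23, 41]
|AD| ∈ [12, 52]
|BC| ∈ [12, 52]
|AC| ∈ [0, 93]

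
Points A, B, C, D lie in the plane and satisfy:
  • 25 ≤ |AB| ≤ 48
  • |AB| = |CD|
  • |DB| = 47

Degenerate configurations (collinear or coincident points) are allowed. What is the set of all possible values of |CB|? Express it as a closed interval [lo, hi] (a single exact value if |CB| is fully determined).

|CB| ∈ [0, 95]  (≈ [0.0000, 95.0000])

|AB| ∈ [25, 48]
|BD| ∈ {47}
|CD| ∈ [25, 48]
|AD| ∈ [0, 95]
|BC| ∈ [0, 95]
|AC| ∈ [0, 143]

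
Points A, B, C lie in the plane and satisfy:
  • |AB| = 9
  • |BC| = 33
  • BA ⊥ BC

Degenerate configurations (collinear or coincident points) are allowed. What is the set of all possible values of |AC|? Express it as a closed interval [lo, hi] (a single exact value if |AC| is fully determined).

|AB| ∈ {9}
|BC| ∈ {33}
|AC| ∈ {3·√(130)}

|AC| = 3·√(130)  (≈ 34.2053)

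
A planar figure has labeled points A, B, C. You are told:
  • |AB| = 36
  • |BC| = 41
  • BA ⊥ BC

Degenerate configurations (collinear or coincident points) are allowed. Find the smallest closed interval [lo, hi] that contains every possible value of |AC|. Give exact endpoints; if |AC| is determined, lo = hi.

|AB| ∈ {36}
|BC| ∈ {41}
|AC| ∈ {√(2977)}

|AC| = √(2977)  (≈ 54.5619)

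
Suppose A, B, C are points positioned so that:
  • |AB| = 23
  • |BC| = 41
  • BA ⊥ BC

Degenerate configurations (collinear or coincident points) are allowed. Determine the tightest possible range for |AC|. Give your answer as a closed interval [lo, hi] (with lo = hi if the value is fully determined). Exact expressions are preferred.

|AC| = √(2210)  (≈ 47.0106)

|AB| ∈ {23}
|BC| ∈ {41}
|AC| ∈ {√(2210)}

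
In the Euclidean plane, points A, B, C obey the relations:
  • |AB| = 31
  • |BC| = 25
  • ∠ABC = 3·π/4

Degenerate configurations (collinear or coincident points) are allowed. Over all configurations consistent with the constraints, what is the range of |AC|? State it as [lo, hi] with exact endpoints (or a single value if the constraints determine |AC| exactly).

|AC| = √(775·√(2) + 1586)  (≈ 51.7882)

|AB| ∈ {31}
|BC| ∈ {25}
|AC| ∈ {√(775·√(2) + 1586)}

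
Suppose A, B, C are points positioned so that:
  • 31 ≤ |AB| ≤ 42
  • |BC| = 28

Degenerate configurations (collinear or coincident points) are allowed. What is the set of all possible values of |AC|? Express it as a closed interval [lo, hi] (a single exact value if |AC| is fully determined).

|AB| ∈ [31, 42]
|BC| ∈ {28}
|AC| ∈ [3, 70]

|AC| ∈ [3, 70]  (≈ [3.0000, 70.0000])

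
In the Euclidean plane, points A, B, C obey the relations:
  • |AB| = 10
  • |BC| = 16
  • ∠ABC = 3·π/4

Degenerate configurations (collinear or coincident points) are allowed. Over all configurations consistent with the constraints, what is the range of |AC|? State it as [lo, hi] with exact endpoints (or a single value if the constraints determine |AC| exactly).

|AB| ∈ {10}
|BC| ∈ {16}
|AC| ∈ {2·√(40·√(2) + 89)}

|AC| = 2·√(40·√(2) + 89)  (≈ 24.1304)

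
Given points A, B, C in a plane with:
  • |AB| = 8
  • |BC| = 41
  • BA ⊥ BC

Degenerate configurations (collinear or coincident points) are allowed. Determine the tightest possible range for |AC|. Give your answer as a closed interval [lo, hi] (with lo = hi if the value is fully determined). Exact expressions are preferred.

|AC| = √(1745)  (≈ 41.7732)

|AB| ∈ {8}
|BC| ∈ {41}
|AC| ∈ {√(1745)}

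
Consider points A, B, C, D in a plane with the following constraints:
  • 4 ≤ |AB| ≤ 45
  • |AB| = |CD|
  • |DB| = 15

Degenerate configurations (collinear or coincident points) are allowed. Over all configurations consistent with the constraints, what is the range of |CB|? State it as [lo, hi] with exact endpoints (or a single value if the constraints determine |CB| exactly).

|CB| ∈ [0, 60]  (≈ [0.0000, 60.0000])

|AB| ∈ [4, 45]
|BD| ∈ {15}
|CD| ∈ [4, 45]
|AD| ∈ [0, 60]
|BC| ∈ [0, 60]
|AC| ∈ [0, 105]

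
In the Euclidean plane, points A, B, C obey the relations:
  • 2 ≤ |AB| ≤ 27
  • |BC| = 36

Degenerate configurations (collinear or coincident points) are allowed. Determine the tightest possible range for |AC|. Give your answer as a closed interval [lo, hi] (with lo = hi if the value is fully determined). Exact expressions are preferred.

|AC| ∈ [9, 63]  (≈ [9.0000, 63.0000])

|AB| ∈ [2, 27]
|BC| ∈ {36}
|AC| ∈ [9, 63]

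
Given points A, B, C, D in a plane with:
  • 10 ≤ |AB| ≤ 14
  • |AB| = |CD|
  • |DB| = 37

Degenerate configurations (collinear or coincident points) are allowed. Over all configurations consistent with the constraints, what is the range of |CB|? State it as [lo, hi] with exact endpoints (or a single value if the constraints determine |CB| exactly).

|AB| ∈ [10, 14]
|BD| ∈ {37}
|CD| ∈ [10, 14]
|AD| ∈ [23, 51]
|BC| ∈ [23, 51]
|AC| ∈ [9, 65]

|CB| ∈ [23, 51]  (≈ [23.0000, 51.0000])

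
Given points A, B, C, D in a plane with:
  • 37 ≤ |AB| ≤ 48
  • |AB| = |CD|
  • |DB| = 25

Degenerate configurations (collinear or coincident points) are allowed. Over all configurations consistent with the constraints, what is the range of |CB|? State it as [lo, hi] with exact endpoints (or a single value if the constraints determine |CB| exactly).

|CB| ∈ [12, 73]  (≈ [12.0000, 73.0000])

|AB| ∈ [37, 48]
|BD| ∈ {25}
|CD| ∈ [37, 48]
|AD| ∈ [12, 73]
|BC| ∈ [12, 73]
|AC| ∈ [0, 121]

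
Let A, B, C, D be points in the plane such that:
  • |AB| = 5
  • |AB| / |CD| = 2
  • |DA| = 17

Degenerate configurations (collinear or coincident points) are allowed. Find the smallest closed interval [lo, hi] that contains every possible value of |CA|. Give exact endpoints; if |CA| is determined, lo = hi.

|CA| ∈ [29/2, 39/2]  (≈ [14.5000, 19.5000])

|AB| ∈ {5}
|AD| ∈ {17}
|CD| ∈ {5/2}
|BD| ∈ [12, 22]
|AC| ∈ [29/2, 39/2]
|BC| ∈ [19/2, 49/2]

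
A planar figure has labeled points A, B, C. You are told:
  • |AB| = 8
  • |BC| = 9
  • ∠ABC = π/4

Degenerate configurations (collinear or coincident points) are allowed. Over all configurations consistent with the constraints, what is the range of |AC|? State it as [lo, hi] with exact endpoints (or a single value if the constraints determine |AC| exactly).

|AB| ∈ {8}
|BC| ∈ {9}
|AC| ∈ {√(145 - 72·√(2))}

|AC| = √(145 - 72·√(2))  (≈ 6.5709)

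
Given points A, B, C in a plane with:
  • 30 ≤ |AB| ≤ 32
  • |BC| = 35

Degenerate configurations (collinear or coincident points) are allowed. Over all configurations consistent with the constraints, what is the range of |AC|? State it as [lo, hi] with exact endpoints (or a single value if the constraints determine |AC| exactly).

|AC| ∈ [3, 67]  (≈ [3.0000, 67.0000])

|AB| ∈ [30, 32]
|BC| ∈ {35}
|AC| ∈ [3, 67]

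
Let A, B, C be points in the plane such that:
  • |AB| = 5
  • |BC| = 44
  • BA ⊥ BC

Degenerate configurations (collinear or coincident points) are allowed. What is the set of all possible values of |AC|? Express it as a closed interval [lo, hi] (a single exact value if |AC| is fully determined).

|AB| ∈ {5}
|BC| ∈ {44}
|AC| ∈ {√(1961)}

|AC| = √(1961)  (≈ 44.2832)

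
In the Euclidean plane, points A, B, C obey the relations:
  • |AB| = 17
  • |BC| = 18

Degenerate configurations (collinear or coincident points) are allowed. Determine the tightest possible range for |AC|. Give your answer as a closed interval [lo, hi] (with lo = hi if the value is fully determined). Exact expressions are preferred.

|AC| ∈ [1, 35]  (≈ [1.0000, 35.0000])

|AB| ∈ {17}
|BC| ∈ {18}
|AC| ∈ [1, 35]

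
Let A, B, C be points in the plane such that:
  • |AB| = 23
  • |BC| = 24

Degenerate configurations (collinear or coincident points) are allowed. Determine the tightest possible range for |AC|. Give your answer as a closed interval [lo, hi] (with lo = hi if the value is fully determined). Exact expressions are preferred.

|AB| ∈ {23}
|BC| ∈ {24}
|AC| ∈ [1, 47]

|AC| ∈ [1, 47]  (≈ [1.0000, 47.0000])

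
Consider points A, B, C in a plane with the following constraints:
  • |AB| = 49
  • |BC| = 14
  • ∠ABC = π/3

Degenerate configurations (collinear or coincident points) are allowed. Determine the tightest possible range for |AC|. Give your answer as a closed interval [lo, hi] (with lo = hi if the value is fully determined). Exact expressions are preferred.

|AB| ∈ {49}
|BC| ∈ {14}
|AC| ∈ {7·√(39)}

|AC| = 7·√(39)  (≈ 43.7150)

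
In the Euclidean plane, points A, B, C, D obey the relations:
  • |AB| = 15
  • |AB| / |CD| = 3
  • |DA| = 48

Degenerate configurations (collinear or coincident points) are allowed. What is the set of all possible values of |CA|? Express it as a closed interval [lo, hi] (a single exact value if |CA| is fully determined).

|AB| ∈ {15}
|AD| ∈ {48}
|CD| ∈ {5}
|BD| ∈ [33, 63]
|AC| ∈ [43, 53]
|BC| ∈ [28, 68]

|CA| ∈ [43, 53]  (≈ [43.0000, 53.0000])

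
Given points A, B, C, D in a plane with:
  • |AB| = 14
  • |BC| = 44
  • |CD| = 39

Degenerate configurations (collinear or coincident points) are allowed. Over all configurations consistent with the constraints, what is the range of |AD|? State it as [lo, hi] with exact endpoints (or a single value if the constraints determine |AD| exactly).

|AB| ∈ {14}
|BC| ∈ {44}
|CD| ∈ {39}
|AC| ∈ [30, 58]
|BD| ∈ [5, 83]
|AD| ∈ [0, 97]

|AD| ∈ [0, 97]  (≈ [0.0000, 97.0000])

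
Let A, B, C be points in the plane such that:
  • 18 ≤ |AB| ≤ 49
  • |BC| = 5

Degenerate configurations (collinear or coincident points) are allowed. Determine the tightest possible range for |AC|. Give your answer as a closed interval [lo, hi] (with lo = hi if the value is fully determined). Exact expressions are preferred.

|AB| ∈ [18, 49]
|BC| ∈ {5}
|AC| ∈ [13, 54]

|AC| ∈ [13, 54]  (≈ [13.0000, 54.0000])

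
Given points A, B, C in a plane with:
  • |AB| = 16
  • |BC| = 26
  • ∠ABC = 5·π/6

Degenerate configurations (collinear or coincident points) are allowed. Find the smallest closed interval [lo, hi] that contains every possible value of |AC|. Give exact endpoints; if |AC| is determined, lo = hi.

|AB| ∈ {16}
|BC| ∈ {26}
|AC| ∈ {2·√(104·√(3) + 233)}

|AC| = 2·√(104·√(3) + 233)  (≈ 40.6514)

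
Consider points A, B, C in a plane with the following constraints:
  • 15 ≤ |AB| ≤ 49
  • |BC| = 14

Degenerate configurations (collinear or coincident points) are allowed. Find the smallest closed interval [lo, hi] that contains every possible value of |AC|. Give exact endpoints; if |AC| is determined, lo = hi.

|AB| ∈ [15, 49]
|BC| ∈ {14}
|AC| ∈ [1, 63]

|AC| ∈ [1, 63]  (≈ [1.0000, 63.0000])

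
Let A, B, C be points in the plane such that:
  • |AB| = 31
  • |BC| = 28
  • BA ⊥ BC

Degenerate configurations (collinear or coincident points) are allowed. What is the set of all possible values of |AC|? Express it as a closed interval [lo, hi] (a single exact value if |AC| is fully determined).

|AC| = √(1745)  (≈ 41.7732)

|AB| ∈ {31}
|BC| ∈ {28}
|AC| ∈ {√(1745)}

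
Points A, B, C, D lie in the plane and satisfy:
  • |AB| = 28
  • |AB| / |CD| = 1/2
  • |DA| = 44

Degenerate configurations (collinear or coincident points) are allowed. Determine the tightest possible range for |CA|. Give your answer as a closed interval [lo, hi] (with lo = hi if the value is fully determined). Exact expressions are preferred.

|CA| ∈ [12, 100]  (≈ [12.0000, 100.0000])

|AB| ∈ {28}
|AD| ∈ {44}
|CD| ∈ {56}
|BD| ∈ [16, 72]
|AC| ∈ [12, 100]
|BC| ∈ [0, 128]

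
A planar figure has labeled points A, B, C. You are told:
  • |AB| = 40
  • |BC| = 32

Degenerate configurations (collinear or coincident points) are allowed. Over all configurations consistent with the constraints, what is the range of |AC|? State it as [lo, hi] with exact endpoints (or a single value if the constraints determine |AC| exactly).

|AC| ∈ [8, 72]  (≈ [8.0000, 72.0000])

|AB| ∈ {40}
|BC| ∈ {32}
|AC| ∈ [8, 72]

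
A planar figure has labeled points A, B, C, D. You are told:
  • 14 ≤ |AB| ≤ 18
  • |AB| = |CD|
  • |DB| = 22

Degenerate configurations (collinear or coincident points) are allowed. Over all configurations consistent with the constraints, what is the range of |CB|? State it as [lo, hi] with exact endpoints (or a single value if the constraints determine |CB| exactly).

|AB| ∈ [14, 18]
|BD| ∈ {22}
|CD| ∈ [14, 18]
|AD| ∈ [4, 40]
|BC| ∈ [4, 40]
|AC| ∈ [0, 58]

|CB| ∈ [4, 40]  (≈ [4.0000, 40.0000])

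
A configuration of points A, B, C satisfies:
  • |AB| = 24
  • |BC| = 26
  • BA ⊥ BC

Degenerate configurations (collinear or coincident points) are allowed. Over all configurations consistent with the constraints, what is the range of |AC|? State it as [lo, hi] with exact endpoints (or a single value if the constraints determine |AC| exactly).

|AC| = 2·√(313)  (≈ 35.3836)

|AB| ∈ {24}
|BC| ∈ {26}
|AC| ∈ {2·√(313)}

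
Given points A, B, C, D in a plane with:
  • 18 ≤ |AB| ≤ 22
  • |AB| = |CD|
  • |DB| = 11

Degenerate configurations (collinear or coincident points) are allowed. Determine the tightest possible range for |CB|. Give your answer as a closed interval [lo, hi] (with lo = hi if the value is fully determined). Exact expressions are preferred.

|CB| ∈ [7, 33]  (≈ [7.0000, 33.0000])

|AB| ∈ [18, 22]
|BD| ∈ {11}
|CD| ∈ [18, 22]
|AD| ∈ [7, 33]
|BC| ∈ [7, 33]
|AC| ∈ [0, 55]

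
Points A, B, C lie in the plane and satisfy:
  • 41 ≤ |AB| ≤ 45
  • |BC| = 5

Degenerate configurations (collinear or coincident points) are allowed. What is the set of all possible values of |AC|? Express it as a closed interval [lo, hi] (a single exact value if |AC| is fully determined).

|AC| ∈ [36, 50]  (≈ [36.0000, 50.0000])

|AB| ∈ [41, 45]
|BC| ∈ {5}
|AC| ∈ [36, 50]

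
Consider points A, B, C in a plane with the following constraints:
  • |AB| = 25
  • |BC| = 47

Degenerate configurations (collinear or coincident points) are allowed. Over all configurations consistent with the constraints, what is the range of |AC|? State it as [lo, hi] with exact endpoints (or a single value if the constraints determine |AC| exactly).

|AC| ∈ [22, 72]  (≈ [22.0000, 72.0000])

|AB| ∈ {25}
|BC| ∈ {47}
|AC| ∈ [22, 72]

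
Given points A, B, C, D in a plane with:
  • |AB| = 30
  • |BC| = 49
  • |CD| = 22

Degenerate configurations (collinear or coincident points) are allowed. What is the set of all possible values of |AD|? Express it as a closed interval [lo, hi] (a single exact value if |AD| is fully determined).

|AD| ∈ [0, 101]  (≈ [0.0000, 101.0000])

|AB| ∈ {30}
|BC| ∈ {49}
|CD| ∈ {22}
|AC| ∈ [19, 79]
|BD| ∈ [27, 71]
|AD| ∈ [0, 101]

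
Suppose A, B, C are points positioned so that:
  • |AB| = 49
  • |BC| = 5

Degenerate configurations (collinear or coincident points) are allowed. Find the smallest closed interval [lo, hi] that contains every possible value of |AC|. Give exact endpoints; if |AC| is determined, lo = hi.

|AB| ∈ {49}
|BC| ∈ {5}
|AC| ∈ [44, 54]

|AC| ∈ [44, 54]  (≈ [44.0000, 54.0000])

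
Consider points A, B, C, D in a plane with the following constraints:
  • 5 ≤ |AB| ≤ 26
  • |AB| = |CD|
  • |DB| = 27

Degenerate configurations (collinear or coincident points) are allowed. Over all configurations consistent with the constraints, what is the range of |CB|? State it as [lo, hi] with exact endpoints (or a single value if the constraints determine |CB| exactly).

|CB| ∈ [1, 53]  (≈ [1.0000, 53.0000])

|AB| ∈ [5, 26]
|BD| ∈ {27}
|CD| ∈ [5, 26]
|AD| ∈ [1, 53]
|BC| ∈ [1, 53]
|AC| ∈ [0, 79]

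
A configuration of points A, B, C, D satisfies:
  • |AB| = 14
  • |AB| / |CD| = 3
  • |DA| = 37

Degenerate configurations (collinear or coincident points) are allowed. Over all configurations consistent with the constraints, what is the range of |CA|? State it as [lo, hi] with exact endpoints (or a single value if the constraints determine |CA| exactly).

|CA| ∈ [97/3, 125/3]  (≈ [32.3333, 41.6667])

|AB| ∈ {14}
|AD| ∈ {37}
|CD| ∈ {14/3}
|BD| ∈ [23, 51]
|AC| ∈ [97/3, 125/3]
|BC| ∈ [55/3, 167/3]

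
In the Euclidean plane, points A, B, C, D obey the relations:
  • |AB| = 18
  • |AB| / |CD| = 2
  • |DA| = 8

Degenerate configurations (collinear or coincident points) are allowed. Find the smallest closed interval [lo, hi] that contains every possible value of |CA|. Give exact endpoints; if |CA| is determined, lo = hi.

|AB| ∈ {18}
|AD| ∈ {8}
|CD| ∈ {9}
|BD| ∈ [10, 26]
|AC| ∈ [1, 17]
|BC| ∈ [1, 35]

|CA| ∈ [1, 17]  (≈ [1.0000, 17.0000])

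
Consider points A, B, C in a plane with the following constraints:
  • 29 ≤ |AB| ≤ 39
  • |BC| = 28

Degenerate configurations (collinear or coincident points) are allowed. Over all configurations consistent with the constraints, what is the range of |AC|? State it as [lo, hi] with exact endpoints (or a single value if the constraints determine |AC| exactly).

|AC| ∈ [1, 67]  (≈ [1.0000, 67.0000])

|AB| ∈ [29, 39]
|BC| ∈ {28}
|AC| ∈ [1, 67]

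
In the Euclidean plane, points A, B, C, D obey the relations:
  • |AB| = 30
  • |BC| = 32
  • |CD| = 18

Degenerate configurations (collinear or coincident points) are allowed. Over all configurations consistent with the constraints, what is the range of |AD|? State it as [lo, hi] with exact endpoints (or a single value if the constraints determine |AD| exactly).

|AB| ∈ {30}
|BC| ∈ {32}
|CD| ∈ {18}
|AC| ∈ [2, 62]
|BD| ∈ [14, 50]
|AD| ∈ [0, 80]

|AD| ∈ [0, 80]  (≈ [0.0000, 80.0000])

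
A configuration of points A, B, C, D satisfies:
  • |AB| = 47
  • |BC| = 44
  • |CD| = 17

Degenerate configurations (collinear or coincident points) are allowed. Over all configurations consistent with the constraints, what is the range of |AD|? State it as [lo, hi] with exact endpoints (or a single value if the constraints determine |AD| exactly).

|AD| ∈ [0, 108]  (≈ [0.0000, 108.0000])

|AB| ∈ {47}
|BC| ∈ {44}
|CD| ∈ {17}
|AC| ∈ [3, 91]
|BD| ∈ [27, 61]
|AD| ∈ [0, 108]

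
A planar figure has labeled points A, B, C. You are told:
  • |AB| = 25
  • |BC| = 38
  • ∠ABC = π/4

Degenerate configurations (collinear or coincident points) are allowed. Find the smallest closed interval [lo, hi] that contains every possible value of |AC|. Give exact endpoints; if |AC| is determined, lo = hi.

|AC| = √(2069 - 950·√(2))  (≈ 26.9351)

|AB| ∈ {25}
|BC| ∈ {38}
|AC| ∈ {√(2069 - 950·√(2))}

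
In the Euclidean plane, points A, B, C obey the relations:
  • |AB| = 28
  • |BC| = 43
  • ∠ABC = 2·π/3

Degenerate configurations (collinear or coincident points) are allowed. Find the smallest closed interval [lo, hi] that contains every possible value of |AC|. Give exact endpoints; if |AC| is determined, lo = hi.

|AC| = √(3837)  (≈ 61.9435)

|AB| ∈ {28}
|BC| ∈ {43}
|AC| ∈ {√(3837)}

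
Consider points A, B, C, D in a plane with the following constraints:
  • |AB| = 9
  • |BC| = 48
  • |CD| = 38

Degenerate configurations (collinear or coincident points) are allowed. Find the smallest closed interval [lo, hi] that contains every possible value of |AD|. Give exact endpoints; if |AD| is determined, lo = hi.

|AD| ∈ [1, 95]  (≈ [1.0000, 95.0000])

|AB| ∈ {9}
|BC| ∈ {48}
|CD| ∈ {38}
|AC| ∈ [39, 57]
|BD| ∈ [10, 86]
|AD| ∈ [1, 95]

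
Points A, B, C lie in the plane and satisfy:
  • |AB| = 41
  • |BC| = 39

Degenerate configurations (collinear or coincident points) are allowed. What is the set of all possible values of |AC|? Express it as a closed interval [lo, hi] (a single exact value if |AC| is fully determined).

|AC| ∈ [2, 80]  (≈ [2.0000, 80.0000])

|AB| ∈ {41}
|BC| ∈ {39}
|AC| ∈ [2, 80]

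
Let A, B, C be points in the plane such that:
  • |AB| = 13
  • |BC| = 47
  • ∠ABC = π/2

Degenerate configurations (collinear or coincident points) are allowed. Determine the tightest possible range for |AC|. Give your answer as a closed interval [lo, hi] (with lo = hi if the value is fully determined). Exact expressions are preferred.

|AC| = √(2378)  (≈ 48.7647)

|AB| ∈ {13}
|BC| ∈ {47}
|AC| ∈ {√(2378)}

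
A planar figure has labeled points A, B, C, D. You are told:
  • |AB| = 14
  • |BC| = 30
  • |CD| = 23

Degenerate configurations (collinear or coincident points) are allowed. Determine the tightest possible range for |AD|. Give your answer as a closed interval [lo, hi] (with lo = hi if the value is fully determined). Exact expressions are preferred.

|AD| ∈ [0, 67]  (≈ [0.0000, 67.0000])

|AB| ∈ {14}
|BC| ∈ {30}
|CD| ∈ {23}
|AC| ∈ [16, 44]
|BD| ∈ [7, 53]
|AD| ∈ [0, 67]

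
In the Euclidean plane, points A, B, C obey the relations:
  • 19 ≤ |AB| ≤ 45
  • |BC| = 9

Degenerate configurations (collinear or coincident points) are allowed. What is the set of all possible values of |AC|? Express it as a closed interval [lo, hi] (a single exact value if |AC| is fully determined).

|AC| ∈ [10, 54]  (≈ [10.0000, 54.0000])

|AB| ∈ [19, 45]
|BC| ∈ {9}
|AC| ∈ [10, 54]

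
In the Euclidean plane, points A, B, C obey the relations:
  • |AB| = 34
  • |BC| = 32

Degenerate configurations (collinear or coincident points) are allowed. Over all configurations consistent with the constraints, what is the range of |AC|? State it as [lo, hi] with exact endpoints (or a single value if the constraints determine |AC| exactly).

|AC| ∈ [2, 66]  (≈ [2.0000, 66.0000])

|AB| ∈ {34}
|BC| ∈ {32}
|AC| ∈ [2, 66]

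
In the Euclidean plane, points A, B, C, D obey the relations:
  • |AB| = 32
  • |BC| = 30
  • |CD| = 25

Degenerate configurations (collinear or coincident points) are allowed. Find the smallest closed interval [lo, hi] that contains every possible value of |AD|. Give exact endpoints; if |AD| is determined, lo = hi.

|AD| ∈ [0, 87]  (≈ [0.0000, 87.0000])

|AB| ∈ {32}
|BC| ∈ {30}
|CD| ∈ {25}
|AC| ∈ [2, 62]
|BD| ∈ [5, 55]
|AD| ∈ [0, 87]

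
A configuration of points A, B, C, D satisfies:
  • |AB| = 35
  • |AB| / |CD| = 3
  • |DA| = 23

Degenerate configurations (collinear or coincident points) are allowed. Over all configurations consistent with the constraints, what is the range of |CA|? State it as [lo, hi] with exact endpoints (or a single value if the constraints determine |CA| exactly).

|CA| ∈ [34/3, 104/3]  (≈ [11.3333, 34.6667])

|AB| ∈ {35}
|AD| ∈ {23}
|CD| ∈ {35/3}
|BD| ∈ [12, 58]
|AC| ∈ [34/3, 104/3]
|BC| ∈ [1/3, 209/3]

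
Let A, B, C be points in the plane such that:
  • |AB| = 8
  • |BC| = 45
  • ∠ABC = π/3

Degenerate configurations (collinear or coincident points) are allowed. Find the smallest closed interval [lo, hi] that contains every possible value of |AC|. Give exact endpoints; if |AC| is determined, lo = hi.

|AB| ∈ {8}
|BC| ∈ {45}
|AC| ∈ {√(1729)}

|AC| = √(1729)  (≈ 41.5812)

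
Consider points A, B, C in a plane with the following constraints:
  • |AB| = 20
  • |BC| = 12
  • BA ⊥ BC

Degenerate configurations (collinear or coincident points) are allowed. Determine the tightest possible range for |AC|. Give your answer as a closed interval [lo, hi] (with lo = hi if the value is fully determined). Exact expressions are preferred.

|AC| = 4·√(34)  (≈ 23.3238)

|AB| ∈ {20}
|BC| ∈ {12}
|AC| ∈ {4·√(34)}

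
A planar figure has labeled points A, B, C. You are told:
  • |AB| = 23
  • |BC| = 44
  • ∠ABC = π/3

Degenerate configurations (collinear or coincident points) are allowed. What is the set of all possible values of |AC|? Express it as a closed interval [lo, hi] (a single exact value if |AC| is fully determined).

|AB| ∈ {23}
|BC| ∈ {44}
|AC| ∈ {√(1453)}

|AC| = √(1453)  (≈ 38.1182)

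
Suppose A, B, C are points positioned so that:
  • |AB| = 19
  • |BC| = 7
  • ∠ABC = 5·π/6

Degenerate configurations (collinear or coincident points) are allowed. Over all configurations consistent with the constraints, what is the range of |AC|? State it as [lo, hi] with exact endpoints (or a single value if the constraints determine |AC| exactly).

|AB| ∈ {19}
|BC| ∈ {7}
|AC| ∈ {√(133·√(3) + 410)}

|AC| = √(133·√(3) + 410)  (≈ 25.3054)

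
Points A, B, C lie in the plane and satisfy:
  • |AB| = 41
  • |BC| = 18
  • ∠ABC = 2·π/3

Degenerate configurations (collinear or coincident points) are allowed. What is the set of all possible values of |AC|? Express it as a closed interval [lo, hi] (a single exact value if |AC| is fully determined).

|AB| ∈ {41}
|BC| ∈ {18}
|AC| ∈ {√(2743)}

|AC| = √(2743)  (≈ 52.3737)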